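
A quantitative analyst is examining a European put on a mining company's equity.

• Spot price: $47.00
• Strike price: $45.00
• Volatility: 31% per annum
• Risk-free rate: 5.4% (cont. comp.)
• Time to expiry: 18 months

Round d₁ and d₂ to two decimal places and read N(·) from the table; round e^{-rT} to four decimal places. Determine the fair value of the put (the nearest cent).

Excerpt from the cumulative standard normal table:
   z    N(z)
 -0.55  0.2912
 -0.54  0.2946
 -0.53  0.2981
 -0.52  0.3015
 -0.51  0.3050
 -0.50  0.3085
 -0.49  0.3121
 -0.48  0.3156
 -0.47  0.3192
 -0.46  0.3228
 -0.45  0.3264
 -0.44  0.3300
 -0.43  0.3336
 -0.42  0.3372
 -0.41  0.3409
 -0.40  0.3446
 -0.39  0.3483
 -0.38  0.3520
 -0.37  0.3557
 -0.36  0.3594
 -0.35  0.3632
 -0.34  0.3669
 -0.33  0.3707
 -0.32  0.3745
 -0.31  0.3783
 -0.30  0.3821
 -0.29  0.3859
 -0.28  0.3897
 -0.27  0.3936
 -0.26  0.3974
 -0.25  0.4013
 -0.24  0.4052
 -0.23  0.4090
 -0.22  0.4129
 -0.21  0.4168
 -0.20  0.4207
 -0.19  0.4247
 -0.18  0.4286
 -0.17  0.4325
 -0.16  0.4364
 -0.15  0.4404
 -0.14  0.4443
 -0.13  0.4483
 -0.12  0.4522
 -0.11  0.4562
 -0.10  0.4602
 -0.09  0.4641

$4.27

σ√T = 0.31 × 1.2247 = 0.3797
d₁ = [ln(47/45) + (0.054 + ½·0.31²)·1.5] / (σ√T) = (0.0435 + 0.1531) / 0.3797 = 0.5177 → 0.52
d₂ = 0.5177 − 0.3797 = 0.1380 → 0.14
exp(−rT) = exp(−0.054·1.5) = 0.9222
N(−d₂) = N(-0.14) = 0.4443;  N(−d₁) = N(-0.52) = 0.3015
P = 45·0.9222·0.4443 − 47·0.3015 = 18.4380 − 14.1705 = 4.2675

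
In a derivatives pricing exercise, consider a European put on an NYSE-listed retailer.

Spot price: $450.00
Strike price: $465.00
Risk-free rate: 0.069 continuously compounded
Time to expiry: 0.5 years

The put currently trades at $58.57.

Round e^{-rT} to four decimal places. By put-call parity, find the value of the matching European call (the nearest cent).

exp(−rT) = exp(−0.069·0.5) = 0.9661
Put-call parity: C − P = S − K·e^(−rT) = 450 − 465·0.9661 = 450 − 449.2365 = 0.7635
C = P + (C − P) = 58.57 + (0.7635) = 59.3335

$59.33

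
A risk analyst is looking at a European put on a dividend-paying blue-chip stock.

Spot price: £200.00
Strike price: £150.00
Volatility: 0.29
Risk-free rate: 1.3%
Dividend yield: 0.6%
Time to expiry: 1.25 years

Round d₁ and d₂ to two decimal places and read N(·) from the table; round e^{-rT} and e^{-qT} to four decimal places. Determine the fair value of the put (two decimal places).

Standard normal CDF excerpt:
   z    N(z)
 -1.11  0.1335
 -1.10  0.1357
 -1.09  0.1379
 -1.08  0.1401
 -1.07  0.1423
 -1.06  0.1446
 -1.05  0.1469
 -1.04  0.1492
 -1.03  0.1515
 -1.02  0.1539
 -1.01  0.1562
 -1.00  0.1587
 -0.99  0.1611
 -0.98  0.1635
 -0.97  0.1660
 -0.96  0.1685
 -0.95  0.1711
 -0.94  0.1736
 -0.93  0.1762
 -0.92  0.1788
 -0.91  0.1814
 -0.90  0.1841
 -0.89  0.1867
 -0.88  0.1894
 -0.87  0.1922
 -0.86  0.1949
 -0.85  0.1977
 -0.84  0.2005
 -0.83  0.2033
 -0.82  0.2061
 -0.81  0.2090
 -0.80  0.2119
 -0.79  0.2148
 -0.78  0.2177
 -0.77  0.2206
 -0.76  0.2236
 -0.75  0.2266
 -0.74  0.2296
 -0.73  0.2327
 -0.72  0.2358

£5.63

T = 1.25;  σ√T = 0.3242
ln(S/K) + (r − q + σ²/2)T = ln(200/150) + (0.013 − 0.006 + 0.29²/2)·1.25 = 0.2877 + 0.0613 = 0.3490
d₁ = 0.3490 / 0.3242 = 1.0764 ≈ 1.08
d₂ = d₁ − σ√T = 1.0764 − 0.3242 = 0.7522 ≈ 0.75
e^(−qT) = e^(−0.006·1.25) = 0.9925;  e^(−rT) = e^(−0.013·1.25) = 0.9839
P = 150·0.9839·N(-0.75) − 200·0.9925·N(-1.08) = 150·0.9839·0.2266 − 200·0.9925·0.1401 = 33.4428 − 27.8099 = 5.6329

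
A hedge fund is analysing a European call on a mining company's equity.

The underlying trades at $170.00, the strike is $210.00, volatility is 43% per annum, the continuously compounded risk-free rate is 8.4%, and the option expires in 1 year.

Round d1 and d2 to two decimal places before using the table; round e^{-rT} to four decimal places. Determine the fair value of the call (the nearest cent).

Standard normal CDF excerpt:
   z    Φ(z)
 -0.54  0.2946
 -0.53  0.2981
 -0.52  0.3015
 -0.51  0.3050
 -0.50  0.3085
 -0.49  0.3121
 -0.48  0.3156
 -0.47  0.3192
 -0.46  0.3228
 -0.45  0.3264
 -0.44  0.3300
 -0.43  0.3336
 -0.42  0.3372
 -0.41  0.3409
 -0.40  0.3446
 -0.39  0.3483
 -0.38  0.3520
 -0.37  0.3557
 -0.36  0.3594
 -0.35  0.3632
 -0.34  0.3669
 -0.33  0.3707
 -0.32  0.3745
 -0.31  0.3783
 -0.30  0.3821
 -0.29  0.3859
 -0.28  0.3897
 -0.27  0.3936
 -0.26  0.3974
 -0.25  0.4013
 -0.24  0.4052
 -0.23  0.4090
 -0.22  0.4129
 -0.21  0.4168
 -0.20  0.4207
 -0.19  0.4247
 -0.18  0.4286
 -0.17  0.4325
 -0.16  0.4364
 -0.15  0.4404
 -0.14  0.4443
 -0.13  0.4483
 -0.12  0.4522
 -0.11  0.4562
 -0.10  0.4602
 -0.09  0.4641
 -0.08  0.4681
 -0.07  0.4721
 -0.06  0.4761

$20.69

σ√T = 0.43 × 1.0000 = 0.4300
d₁ = [ln(170/210) + (0.084 + 0.43²/2)·1] / 0.4300 = [-0.2113 + 0.1764] / 0.4300 = -0.0811 ⇒ -0.08
d₂ = d₁ − σ√T = -0.0811 − 0.4300 = -0.5111 ⇒ -0.51
exp(−rT) = exp(−0.084·1) = 0.9194
N(d₁) = N(-0.08) = 0.4681;  N(d₂) = N(-0.51) = 0.3050
C = 170·0.4681 − 210·0.9194·0.3050 = 79.5770 − 58.8876 = 20.6894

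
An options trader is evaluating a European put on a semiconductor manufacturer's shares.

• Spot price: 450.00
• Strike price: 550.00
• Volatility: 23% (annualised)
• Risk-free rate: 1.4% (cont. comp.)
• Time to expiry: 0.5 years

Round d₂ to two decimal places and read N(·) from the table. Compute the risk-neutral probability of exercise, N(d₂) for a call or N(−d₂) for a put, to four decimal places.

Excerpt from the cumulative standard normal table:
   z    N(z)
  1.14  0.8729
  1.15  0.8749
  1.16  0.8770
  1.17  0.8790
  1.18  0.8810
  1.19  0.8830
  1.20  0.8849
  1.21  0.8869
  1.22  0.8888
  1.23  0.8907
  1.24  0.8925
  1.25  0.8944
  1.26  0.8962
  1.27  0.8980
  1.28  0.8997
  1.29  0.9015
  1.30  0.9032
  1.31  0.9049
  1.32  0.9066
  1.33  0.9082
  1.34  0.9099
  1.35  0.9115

0.8980

T = 0.5;  σ√T = 0.1626
ln(S/K) + (r + σ²/2)T = ln(450/550) + (0.014 + 0.23²/2)·0.5 = -0.2007 + 0.0202 = -0.1804
d₁ = -0.1804 / 0.1626 = -1.1095 ⇒ -1.11
d₂ = d₁ − σ√T = -1.1095 − 0.1626 = -1.2722 ⇒ -1.27
Pr(exercise) under Q = N(−d₂) = N(1.27) = 0.8980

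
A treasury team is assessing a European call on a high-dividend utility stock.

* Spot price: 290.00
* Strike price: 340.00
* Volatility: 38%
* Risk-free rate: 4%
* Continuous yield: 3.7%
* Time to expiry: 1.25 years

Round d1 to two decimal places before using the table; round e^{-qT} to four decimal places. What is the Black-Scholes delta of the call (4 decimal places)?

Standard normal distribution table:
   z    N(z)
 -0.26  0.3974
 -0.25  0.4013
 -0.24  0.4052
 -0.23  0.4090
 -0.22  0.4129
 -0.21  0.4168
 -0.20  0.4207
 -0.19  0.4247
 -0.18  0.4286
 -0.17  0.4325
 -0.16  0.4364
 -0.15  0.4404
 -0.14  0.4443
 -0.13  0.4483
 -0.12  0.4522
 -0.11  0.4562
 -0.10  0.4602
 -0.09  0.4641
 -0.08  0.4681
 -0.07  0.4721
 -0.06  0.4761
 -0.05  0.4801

0.4205

σ√T = 0.38·√1.25 = 0.4249
d₁ = [ln(290/340) + (0.04 − 0.037 + 0.38²/2)·1.25] / 0.4249 = [-0.1591 + 0.0940] / 0.4249 = -0.1531 → -0.15
N(d₁) = N(-0.15) = 0.4404
Δ_call = exp(−qT)·N(d₁) = 0.9548·0.4404 = 0.4205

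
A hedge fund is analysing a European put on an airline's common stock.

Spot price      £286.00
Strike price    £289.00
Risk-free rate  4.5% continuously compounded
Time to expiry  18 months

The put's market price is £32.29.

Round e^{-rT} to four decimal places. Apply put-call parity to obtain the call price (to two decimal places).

£48.16

e^(−rT) = e^(−0.045·1.5) = 0.9347
Put-call parity: C − P = S − K·e^(−rT) = 286 − 289·0.9347 = 286 − 270.1283 = 15.8717
C = P + (C − P) = 32.29 + (15.8717) = 48.1617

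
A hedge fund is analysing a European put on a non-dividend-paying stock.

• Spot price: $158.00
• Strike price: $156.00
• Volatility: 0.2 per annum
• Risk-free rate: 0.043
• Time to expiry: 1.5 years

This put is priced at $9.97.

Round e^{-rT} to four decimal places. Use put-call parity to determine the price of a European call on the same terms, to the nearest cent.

e^(−rT) = e^(−0.043·1.5) = 0.9375
Put-call parity: C − P = S − K·e^(−rT) = 158 − 156·0.9375 = 158 − 146.2500 = 11.7500
C = P + (C − P) = 9.97 + (11.7500) = 21.7200

$21.72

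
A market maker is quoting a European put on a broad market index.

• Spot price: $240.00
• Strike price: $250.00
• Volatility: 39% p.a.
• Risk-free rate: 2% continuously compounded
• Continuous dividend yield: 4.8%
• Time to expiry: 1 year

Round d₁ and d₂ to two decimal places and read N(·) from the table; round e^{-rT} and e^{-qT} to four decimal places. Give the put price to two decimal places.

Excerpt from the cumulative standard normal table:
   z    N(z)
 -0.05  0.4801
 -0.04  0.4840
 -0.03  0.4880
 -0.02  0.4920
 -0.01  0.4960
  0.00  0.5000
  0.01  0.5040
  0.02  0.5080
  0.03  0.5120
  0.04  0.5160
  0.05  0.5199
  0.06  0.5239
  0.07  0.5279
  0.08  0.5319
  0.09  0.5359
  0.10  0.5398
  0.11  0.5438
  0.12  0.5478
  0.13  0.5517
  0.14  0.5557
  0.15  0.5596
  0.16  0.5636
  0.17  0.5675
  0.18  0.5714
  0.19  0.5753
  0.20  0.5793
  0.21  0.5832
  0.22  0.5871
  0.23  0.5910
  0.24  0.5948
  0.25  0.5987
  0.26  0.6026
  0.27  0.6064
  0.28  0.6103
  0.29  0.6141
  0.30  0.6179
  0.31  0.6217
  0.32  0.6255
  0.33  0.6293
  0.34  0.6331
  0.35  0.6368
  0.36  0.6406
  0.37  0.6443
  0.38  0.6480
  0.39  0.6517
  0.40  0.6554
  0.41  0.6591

$45.34

σ√T = 0.39 × 1.0000 = 0.3900
d₁ = [ln(240/250) + (0.02 − 0.048 + ½·0.39²)·1] / (σ√T) = (-0.0408 + 0.0481) / 0.3900 = 0.0185 → 0.02
d₂ = 0.0185 − 0.3900 = -0.3715 → -0.37
e^(−qT) = e^(−0.048·1) = 0.9531;  e^(−rT) = e^(−0.02·1) = 0.9802
N(−d₂) = N(0.37) = 0.6443;  N(−d₁) = N(-0.02) = 0.4920
P = 250·0.9802·0.6443 − 240·0.9531·0.4920 = 157.8857 − 112.5420 = 45.3437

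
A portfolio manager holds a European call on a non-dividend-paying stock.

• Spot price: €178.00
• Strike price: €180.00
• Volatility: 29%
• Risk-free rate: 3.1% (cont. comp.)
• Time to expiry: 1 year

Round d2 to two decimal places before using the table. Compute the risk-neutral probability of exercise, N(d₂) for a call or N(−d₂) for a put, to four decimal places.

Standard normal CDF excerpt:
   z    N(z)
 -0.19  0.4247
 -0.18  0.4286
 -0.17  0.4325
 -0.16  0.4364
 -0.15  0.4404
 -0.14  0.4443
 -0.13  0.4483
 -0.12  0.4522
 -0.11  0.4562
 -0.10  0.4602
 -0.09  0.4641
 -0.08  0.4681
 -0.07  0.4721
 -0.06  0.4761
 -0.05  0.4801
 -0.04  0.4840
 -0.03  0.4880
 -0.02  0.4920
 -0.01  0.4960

0.4681

σ√T = 0.29·√1 = 0.2900
d₁ = [ln(178/180) + (0.031 + 0.29²/2)·1] / 0.2900 = [-0.0112 + 0.0731] / 0.2900 = 0.2134 which rounds to 0.21
d₂ = d₁ − σ√T = 0.2134 − 0.2900 = -0.0766 which rounds to -0.08
Risk-neutral Pr[S_T > K] = N(d₂) = N(-0.08) = 0.4681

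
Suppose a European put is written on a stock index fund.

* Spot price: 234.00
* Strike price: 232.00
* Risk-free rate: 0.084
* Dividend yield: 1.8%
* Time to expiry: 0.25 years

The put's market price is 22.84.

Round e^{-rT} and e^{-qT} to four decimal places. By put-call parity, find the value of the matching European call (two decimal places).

exp(−qT) = exp(−0.018·0.25) = 0.9955;  exp(−rT) = exp(−0.084·0.25) = 0.9792
Put-call parity: C − P = S·e^(−qT) − K·e^(−rT) = 234·0.9955 − 232·0.9792 = 232.9470 − 227.1744 = 5.7726
C = P + (C − P) = 22.84 + (5.7726) = 28.6126

28.61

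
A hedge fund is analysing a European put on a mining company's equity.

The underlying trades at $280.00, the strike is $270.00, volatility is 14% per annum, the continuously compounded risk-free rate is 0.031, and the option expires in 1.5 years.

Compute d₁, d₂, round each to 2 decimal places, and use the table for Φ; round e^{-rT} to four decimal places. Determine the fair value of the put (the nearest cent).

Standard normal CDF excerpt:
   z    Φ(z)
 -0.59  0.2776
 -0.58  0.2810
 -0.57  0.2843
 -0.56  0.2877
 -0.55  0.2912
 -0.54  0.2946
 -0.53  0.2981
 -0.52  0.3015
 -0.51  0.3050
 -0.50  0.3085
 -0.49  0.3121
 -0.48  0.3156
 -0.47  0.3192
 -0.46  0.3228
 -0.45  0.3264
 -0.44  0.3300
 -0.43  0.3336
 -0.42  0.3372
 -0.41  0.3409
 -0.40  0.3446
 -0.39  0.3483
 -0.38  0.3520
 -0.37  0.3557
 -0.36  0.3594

$9.21

σ√T = 0.14·√1.5 = 0.1715
d₁ = [ln(280/270) + (0.031 + ½·0.14²)·1.5] / (σ√T) = (0.0364 + 0.0612) / 0.1715 = 0.5690 → 0.57
d₂ = 0.5690 − 0.1715 = 0.3976 → 0.40
e^(−rT) = e^(−0.031·1.5) = 0.9546
N(−d₂) = N(-0.40) = 0.3446;  N(−d₁) = N(-0.57) = 0.2843
P = 270·0.9546·0.3446 − 280·0.2843 = 88.8179 − 79.6040 = 9.2139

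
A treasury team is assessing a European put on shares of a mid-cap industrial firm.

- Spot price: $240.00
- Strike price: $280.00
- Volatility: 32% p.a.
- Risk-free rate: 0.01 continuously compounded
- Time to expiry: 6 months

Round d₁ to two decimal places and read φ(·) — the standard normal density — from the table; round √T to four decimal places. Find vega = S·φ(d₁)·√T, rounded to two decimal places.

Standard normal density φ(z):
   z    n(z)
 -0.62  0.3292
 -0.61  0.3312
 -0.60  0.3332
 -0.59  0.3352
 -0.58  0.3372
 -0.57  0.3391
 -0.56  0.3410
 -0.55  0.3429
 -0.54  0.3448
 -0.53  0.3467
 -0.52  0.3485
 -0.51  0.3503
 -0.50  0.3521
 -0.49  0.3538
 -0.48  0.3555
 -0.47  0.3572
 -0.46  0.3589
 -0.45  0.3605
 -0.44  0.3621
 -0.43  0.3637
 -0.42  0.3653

58.19

σ√T = 0.32·√0.5 = 0.2263
d₁ = [ln(240/280) + (0.01 + 0.32²/2)·0.5] / 0.2263 = [-0.1542 + 0.0306] / 0.2263 = -0.5460 ⇒ -0.55
√T = √0.5 = 0.7071
φ(d₁) = φ(-0.55) = 0.3429
vega = S·φ(d₁)·√T = 240·0.3429·0.7071 = 58.1915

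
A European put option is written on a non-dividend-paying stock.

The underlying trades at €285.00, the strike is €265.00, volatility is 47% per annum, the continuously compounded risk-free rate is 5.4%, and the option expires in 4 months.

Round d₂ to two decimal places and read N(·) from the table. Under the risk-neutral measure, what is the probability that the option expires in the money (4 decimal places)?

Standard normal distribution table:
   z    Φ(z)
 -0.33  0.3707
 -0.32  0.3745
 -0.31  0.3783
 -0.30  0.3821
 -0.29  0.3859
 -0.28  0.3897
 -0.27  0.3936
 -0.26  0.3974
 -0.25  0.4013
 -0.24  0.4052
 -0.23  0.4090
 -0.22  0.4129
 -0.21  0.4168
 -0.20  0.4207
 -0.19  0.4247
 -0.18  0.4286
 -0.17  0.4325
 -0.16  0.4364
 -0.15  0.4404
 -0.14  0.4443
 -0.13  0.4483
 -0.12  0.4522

0.4207

σ√T = 0.47·√0.3333 = 0.2714
d₁ = [ln(285/265) + (0.054 + 0.47²/2)·0.3333] / 0.2714 = [0.0728 + 0.0548] / 0.2714 = 0.4701 which rounds to 0.47
d₂ = d₁ − σ√T = 0.4701 − 0.2714 = 0.1988 which rounds to 0.20
Pr(exercise) under Q = N(−d₂) = N(-0.20) = 0.4207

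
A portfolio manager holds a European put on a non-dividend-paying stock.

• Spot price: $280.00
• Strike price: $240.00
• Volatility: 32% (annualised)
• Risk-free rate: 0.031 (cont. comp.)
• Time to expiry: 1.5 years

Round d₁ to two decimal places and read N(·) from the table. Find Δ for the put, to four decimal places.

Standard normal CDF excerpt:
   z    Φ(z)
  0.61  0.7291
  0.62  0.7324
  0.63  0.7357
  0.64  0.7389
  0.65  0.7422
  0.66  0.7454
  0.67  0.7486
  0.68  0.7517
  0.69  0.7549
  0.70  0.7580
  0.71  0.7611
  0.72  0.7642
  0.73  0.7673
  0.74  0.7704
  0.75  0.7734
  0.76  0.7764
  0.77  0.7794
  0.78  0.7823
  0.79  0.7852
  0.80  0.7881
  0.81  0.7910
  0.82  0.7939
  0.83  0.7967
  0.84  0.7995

-0.2389

σ√T = 0.32 × 1.2247 = 0.3919
d₁ = [ln(280/240) + (0.031 + 0.32²/2)·1.5] / 0.3919 = [0.1542 + 0.1233] / 0.3919 = 0.7079 ⇒ 0.71
N(d₁) = N(0.71) = 0.7611
Δ_put = N(d₁) − 1 = 0.7611 − 1 = -0.2389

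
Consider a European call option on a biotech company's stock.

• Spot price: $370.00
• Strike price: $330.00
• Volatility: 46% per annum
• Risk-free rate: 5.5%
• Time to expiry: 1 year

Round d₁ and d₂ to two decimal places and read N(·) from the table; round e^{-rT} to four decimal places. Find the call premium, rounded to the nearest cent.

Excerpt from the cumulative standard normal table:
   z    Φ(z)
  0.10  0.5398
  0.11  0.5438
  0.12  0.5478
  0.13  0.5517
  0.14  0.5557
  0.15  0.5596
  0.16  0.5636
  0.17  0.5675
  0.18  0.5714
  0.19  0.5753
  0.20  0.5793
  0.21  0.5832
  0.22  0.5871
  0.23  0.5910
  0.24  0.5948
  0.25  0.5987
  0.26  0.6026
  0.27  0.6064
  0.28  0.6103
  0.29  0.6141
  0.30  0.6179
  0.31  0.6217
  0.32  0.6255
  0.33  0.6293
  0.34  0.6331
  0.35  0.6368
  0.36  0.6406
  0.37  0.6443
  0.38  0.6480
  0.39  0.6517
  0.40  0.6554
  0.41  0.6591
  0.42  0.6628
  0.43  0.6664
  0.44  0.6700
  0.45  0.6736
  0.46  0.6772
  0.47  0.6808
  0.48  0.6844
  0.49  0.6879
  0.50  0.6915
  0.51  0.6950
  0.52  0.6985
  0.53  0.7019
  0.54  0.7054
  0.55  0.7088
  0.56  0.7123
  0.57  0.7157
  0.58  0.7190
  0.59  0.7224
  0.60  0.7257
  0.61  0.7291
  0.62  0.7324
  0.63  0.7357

$94.94

σ√T = 0.46·√1 = 0.4600
d₁ = [ln(370/330) + (0.055 + 0.46²/2)·1] / 0.4600 = [0.1144 + 0.1608] / 0.4600 = 0.5983 ⇒ 0.60
d₂ = d₁ − σ√T = 0.5983 − 0.4600 = 0.1383 ⇒ 0.14
exp(−rT) = exp(−0.055·1) = 0.9465
C = 370·N(0.60) − 330·0.9465·N(0.14) = 370·0.7257 − 330·0.9465·0.5557 = 268.5090 − 173.5701 = 94.9389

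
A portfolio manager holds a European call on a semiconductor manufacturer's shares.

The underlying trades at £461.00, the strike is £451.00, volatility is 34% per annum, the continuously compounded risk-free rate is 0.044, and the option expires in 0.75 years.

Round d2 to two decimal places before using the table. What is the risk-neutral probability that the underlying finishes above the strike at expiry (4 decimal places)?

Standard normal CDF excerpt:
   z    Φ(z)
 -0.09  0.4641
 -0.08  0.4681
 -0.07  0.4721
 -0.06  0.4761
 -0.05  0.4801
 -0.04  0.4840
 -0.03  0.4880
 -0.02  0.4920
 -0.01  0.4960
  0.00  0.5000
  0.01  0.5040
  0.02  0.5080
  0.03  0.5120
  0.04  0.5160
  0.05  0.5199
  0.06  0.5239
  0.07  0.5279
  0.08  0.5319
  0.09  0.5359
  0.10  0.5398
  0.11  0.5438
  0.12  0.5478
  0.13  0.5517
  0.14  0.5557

σ√T = 0.34·√0.75 = 0.2944
d₁ = [ln(461/451) + (0.044 + ½·0.34²)·0.75] / (σ√T) = (0.0219 + 0.0764) / 0.2944 = 0.3338 ≈ 0.33
d₂ = 0.3338 − 0.2944 = 0.0393 ≈ 0.04
Risk-neutral Pr[S_T > K] = N(d₂) = N(0.04) = 0.5160

0.5160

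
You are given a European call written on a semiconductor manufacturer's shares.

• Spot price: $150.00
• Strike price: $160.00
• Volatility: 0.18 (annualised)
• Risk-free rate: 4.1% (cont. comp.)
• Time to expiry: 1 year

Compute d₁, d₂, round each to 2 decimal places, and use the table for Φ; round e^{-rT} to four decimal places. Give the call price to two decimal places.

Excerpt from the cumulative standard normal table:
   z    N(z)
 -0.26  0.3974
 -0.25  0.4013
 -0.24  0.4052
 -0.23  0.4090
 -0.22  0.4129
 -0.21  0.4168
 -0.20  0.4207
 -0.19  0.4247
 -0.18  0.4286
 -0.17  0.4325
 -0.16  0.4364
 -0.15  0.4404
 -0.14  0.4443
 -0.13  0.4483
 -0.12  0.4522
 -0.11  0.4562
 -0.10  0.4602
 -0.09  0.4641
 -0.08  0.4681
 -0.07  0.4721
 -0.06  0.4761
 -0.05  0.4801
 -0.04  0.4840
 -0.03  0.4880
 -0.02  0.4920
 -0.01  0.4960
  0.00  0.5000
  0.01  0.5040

σ√T = 0.18·√1 = 0.1800
d₁ = [ln(150/160) + (0.041 + 0.18²/2)·1] / 0.1800 = [-0.0645 + 0.0572] / 0.1800 = -0.0408 → -0.04
d₂ = d₁ − σ√T = -0.0408 − 0.1800 = -0.2208 → -0.22
exp(−rT) = exp(−0.041·1) = 0.9598
N(d₁) = N(-0.04) = 0.4840;  N(d₂) = N(-0.22) = 0.4129
C = 150·0.4840 − 160·0.9598·0.4129 = 72.6000 − 63.4082 = 9.1918

$9.19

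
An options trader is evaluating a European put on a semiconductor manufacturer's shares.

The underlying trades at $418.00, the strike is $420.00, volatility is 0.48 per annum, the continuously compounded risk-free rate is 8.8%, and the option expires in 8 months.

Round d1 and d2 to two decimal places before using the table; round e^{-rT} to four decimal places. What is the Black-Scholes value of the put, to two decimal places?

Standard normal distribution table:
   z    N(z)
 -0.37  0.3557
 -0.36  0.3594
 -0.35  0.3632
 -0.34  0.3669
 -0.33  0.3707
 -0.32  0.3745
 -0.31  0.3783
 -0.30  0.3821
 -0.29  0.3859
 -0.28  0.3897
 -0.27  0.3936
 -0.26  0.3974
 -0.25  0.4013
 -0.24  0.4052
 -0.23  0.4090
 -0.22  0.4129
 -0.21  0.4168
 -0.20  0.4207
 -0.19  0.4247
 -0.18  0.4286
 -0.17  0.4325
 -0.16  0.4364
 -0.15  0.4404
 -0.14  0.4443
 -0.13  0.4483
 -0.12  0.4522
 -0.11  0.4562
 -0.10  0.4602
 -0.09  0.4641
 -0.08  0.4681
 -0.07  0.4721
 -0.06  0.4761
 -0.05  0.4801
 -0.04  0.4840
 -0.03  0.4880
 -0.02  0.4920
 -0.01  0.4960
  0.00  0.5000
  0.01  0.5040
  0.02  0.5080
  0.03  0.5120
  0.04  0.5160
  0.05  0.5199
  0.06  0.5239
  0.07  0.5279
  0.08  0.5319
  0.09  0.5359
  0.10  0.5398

σ√T = 0.48·√0.6667 = 0.3919
d₁ = [ln(418/420) + (0.088 + 0.48²/2)·0.6667] / 0.3919 = [-0.0048 + 0.1355] / 0.3919 = 0.3335 → 0.33
d₂ = d₁ − σ√T = 0.3335 − 0.3919 = -0.0584 → -0.06
exp(−rT) = exp(−0.088·0.6667) = 0.9430
P = 420·0.9430·N(0.06) − 418·N(-0.33) = 420·0.9430·0.5239 − 418·0.3707 = 207.4958 − 154.9526 = 52.5432

$52.54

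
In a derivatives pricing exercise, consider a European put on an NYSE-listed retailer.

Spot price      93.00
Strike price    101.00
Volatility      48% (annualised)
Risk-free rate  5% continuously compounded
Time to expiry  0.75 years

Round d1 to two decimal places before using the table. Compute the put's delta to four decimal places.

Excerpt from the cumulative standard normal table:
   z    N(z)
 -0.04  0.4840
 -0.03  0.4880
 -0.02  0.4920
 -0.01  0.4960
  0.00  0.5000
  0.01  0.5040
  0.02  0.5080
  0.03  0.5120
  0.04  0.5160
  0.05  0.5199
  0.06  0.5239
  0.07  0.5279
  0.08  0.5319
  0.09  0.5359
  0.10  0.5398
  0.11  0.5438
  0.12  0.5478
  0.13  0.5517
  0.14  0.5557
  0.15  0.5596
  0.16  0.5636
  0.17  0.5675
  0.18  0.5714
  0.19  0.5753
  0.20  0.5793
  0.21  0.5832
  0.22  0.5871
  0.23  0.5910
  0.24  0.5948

-0.4602

T = 0.75;  σ√T = 0.4157
ln(S/K) + (r + σ²/2)T = ln(93/101) + (0.05 + 0.48²/2)·0.75 = -0.0825 + 0.1239 = 0.0414
d₁ = 0.0414 / 0.4157 = 0.0995 ⇒ 0.10
N(d₁) = N(0.10) = 0.5398
Δ_put = N(d₁) − 1 = 0.5398 − 1 = -0.4602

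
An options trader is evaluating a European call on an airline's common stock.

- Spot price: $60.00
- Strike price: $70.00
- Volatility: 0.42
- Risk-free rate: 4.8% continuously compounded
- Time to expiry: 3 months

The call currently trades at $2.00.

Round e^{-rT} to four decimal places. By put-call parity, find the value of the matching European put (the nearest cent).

$11.17

e^(−rT) = e^(−0.048·0.25) = 0.9881
Put-call parity: C − P = S − K·e^(−rT) = 60 − 70·0.9881 = 60 − 69.1670 = -9.1670
P = C − (C − P) = 2.00 − (-9.1670) = 11.1670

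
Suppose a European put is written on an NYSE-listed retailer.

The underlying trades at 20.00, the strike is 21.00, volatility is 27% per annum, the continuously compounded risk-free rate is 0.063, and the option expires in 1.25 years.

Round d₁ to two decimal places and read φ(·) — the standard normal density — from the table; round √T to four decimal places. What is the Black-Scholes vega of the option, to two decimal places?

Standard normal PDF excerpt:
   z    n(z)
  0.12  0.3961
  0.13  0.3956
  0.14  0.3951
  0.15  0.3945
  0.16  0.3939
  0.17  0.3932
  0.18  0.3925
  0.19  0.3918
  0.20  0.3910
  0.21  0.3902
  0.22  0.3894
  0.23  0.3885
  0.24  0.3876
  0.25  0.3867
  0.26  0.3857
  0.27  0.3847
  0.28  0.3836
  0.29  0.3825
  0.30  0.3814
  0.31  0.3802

8.65

σ√T = 0.27·√1.25 = 0.3019
d₁ = [ln(20/21) + (0.063 + ½·0.27²)·1.25] / (σ√T) = (-0.0488 + 0.1243) / 0.3019 = 0.2502 which rounds to 0.25
√T = √1.25 = 1.1180
φ(d₁) = φ(0.25) = 0.3867
vega = S·φ(d₁)·√T = 20·0.3867·1.1180 = 8.6466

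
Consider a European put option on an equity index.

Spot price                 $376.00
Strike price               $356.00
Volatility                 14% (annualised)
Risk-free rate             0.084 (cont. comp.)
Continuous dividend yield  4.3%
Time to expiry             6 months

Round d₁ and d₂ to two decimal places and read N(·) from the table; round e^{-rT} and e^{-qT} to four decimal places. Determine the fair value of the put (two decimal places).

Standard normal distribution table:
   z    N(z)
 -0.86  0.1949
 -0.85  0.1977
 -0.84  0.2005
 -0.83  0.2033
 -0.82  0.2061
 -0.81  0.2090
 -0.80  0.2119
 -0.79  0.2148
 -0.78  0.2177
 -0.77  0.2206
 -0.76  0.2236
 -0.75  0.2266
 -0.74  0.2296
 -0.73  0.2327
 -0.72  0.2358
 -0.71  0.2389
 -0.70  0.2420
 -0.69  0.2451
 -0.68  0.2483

$4.64

T = 0.5;  σ√T = 0.0990
d₁ = [ln(376/356) + (0.084 − 0.043 + 0.14²/2)·0.5] / 0.0990 = [0.0547 + 0.0254] / 0.0990 = 0.8087 ⇒ 0.81
d₂ = d₁ − σ√T = 0.8087 − 0.0990 = 0.7097 ⇒ 0.71
e^(−qT) = e^(−0.043·0.5) = 0.9787;  e^(−rT) = e^(−0.084·0.5) = 0.9589
N(−d₂) = N(-0.71) = 0.2389;  N(−d₁) = N(-0.81) = 0.2090
P = 356·0.9589·0.2389 − 376·0.9787·0.2090 = 81.5529 − 76.9102 = 4.6427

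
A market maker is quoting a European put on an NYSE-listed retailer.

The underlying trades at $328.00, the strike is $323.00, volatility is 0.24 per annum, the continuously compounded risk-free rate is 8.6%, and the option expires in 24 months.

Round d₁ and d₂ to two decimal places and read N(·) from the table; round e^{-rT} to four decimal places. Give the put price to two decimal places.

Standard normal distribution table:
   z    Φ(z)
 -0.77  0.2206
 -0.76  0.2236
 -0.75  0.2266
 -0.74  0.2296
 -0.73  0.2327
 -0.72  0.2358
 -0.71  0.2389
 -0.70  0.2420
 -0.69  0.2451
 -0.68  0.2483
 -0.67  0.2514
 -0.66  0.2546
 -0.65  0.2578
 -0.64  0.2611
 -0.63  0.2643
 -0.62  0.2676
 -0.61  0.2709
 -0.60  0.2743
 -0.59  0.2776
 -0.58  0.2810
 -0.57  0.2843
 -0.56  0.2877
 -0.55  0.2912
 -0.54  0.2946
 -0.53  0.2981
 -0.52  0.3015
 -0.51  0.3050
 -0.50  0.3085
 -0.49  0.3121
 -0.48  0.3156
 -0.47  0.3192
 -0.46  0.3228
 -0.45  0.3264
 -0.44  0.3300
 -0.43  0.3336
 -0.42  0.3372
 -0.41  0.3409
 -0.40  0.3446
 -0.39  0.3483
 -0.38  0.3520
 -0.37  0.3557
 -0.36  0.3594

$18.39

σ√T = 0.24·√2 = 0.3394
d₁ = [ln(328/323) + (0.086 + 0.24²/2)·2] / 0.3394 = [0.0154 + 0.2296] / 0.3394 = 0.7217 which rounds to 0.72
d₂ = d₁ − σ√T = 0.7217 − 0.3394 = 0.3823 which rounds to 0.38
exp(−rT) = exp(−0.086·2) = 0.8420
N(−d₂) = N(-0.38) = 0.3520;  N(−d₁) = N(-0.72) = 0.2358
P = 323·0.8420·0.3520 − 328·0.2358 = 95.7320 − 77.3424 = 18.3896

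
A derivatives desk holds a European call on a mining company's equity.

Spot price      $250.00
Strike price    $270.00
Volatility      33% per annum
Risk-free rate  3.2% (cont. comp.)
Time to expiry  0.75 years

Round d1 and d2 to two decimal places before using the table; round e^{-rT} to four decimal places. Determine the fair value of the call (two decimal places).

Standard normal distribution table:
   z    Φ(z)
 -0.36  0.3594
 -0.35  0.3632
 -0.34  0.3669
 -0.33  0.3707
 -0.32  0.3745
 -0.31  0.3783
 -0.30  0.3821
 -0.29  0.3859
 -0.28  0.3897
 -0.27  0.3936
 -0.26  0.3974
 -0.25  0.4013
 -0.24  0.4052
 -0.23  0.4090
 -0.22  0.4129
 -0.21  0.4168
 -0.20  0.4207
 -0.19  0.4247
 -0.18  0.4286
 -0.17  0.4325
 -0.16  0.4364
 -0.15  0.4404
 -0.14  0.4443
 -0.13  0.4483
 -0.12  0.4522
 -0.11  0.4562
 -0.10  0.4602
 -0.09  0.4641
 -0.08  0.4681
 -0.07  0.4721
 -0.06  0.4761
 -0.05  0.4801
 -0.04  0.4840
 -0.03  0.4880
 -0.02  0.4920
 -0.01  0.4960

$23.28

T = 0.75;  σ√T = 0.2858
d₁ = [ln(250/270) + (0.032 + ½·0.33²)·0.75] / (σ√T) = (-0.0770 + 0.0648) / 0.2858 = -0.0424 → -0.04
d₂ = -0.0424 − 0.2858 = -0.3282 → -0.33
exp(−rT) = exp(−0.032·0.75) = 0.9763
C = 250·N(-0.04) − 270·0.9763·N(-0.33) = 250·0.4840 − 270·0.9763·0.3707 = 121.0000 − 97.7169 = 23.2831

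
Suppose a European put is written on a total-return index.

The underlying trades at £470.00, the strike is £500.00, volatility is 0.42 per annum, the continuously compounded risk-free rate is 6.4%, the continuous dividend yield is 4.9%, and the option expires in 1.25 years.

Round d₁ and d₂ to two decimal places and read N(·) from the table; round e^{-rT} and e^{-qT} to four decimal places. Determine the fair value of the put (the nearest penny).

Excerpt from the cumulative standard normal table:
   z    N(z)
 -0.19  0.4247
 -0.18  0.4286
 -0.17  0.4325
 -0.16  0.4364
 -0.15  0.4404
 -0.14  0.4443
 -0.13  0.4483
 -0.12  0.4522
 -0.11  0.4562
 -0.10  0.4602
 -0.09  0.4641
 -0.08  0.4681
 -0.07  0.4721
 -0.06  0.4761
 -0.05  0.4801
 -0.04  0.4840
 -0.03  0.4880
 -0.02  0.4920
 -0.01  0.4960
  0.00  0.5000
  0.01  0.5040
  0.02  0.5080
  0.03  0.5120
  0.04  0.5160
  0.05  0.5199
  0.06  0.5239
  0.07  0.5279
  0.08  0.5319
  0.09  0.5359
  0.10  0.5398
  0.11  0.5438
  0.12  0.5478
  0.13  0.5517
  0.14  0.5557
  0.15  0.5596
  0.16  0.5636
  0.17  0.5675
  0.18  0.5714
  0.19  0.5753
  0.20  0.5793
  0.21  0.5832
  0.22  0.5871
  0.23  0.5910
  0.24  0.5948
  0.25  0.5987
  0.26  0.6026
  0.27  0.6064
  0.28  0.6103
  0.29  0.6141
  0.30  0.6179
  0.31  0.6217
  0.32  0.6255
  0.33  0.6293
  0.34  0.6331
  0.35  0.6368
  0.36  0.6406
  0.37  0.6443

£94.04

σ√T = 0.42 × 1.1180 = 0.4696
d₁ = [ln(470/500) + (0.064 − 0.049 + 0.42²/2)·1.25] / 0.4696 = [-0.0619 + 0.1290] / 0.4696 = 0.1429 → 0.14
d₂ = d₁ − σ√T = 0.1429 − 0.4696 = -0.3266 → -0.33
e^(−qT) = e^(−0.049·1.25) = 0.9406;  e^(−rT) = e^(−0.064·1.25) = 0.9231
P = 500·0.9231·N(0.33) − 470·0.9406·N(-0.14) = 500·0.9231·0.6293 − 470·0.9406·0.4443 = 290.4534 − 196.4170 = 94.0364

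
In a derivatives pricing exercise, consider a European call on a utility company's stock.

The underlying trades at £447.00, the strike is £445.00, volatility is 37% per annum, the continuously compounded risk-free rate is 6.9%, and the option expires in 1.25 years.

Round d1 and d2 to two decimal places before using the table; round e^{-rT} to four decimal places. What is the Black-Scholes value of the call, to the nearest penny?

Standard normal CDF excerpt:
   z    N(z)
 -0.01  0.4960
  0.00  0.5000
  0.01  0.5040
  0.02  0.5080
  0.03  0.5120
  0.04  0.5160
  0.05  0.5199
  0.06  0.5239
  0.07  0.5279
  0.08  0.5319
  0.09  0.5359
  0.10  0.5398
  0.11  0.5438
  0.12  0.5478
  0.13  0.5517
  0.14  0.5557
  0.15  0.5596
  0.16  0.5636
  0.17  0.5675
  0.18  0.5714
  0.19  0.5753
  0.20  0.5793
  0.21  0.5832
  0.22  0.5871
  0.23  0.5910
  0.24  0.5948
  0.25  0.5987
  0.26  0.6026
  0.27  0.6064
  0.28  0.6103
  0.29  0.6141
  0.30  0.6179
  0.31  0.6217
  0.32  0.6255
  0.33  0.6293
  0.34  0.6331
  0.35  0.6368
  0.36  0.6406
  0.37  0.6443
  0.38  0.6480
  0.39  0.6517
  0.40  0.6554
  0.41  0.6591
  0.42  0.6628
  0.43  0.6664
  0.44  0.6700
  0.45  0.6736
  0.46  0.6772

£92.13

σ√T = 0.37·√1.25 = 0.4137
d₁ = [ln(447/445) + (0.069 + ½·0.37²)·1.25] / (σ√T) = (0.0045 + 0.1718) / 0.4137 = 0.4262 which rounds to 0.43
d₂ = 0.4262 − 0.4137 = 0.0125 which rounds to 0.01
e^(−rT) = e^(−0.069·1.25) = 0.9174
N(d₁) = N(0.43) = 0.6664;  N(d₂) = N(0.01) = 0.5040
C = 447·0.6664 − 445·0.9174·0.5040 = 297.8808 − 205.7545 = 92.1263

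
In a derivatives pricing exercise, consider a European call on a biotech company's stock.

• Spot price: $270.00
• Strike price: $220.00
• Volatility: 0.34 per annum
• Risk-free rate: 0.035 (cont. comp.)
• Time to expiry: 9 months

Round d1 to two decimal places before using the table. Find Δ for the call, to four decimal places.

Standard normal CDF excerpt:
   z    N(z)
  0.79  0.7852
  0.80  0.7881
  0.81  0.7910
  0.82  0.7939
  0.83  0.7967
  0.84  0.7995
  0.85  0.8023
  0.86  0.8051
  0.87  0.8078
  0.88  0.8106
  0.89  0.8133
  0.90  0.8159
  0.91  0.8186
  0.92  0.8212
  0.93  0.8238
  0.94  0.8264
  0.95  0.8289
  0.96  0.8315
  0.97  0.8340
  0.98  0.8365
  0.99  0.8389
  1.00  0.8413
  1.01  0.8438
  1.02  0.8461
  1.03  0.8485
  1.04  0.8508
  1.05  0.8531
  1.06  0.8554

0.8238

σ√T = 0.34 × 0.8660 = 0.2944
d₁ = [ln(270/220) + (0.035 + 0.34²/2)·0.75] / 0.2944 = [0.2048 + 0.0696] / 0.2944 = 0.9319 ≈ 0.93
N(d₁) = N(0.93) = 0.8238
Δ_call = N(d₁) = 0.8238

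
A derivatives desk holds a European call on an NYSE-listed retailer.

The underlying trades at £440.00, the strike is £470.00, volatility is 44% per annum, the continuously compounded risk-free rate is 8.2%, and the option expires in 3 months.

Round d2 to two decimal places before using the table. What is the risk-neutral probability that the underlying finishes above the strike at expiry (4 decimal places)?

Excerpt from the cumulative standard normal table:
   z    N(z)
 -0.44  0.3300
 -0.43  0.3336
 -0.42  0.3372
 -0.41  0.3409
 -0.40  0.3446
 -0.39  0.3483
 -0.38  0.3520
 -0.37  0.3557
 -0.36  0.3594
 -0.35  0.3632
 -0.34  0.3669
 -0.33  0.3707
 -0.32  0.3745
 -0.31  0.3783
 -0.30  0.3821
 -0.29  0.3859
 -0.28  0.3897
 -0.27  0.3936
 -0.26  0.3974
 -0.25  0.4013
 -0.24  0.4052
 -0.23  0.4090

σ√T = 0.44 × 0.5000 = 0.2200
d₁ = [ln(440/470) + (0.082 + 0.44²/2)·0.25] / 0.2200 = [-0.0660 + 0.0447] / 0.2200 = -0.0966 ≈ -0.10
d₂ = d₁ − σ√T = -0.0966 − 0.2200 = -0.3166 ≈ -0.32
Risk-neutral Pr[S_T > K] = N(d₂) = N(-0.32) = 0.3745

0.3745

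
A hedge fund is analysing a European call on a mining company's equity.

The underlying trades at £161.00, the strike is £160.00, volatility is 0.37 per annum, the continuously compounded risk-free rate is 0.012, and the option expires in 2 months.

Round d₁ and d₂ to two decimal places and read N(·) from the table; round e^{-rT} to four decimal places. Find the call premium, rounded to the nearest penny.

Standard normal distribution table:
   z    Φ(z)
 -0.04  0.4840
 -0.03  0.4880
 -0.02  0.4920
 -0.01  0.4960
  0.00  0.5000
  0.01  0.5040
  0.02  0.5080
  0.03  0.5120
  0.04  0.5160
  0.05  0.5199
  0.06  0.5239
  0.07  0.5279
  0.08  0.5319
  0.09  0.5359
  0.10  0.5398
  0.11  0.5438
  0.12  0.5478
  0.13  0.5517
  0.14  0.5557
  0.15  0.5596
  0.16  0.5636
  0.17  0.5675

σ√T = 0.37·√0.1667 = 0.1511
d₁ = [ln(161/160) + (0.012 + ½·0.37²)·0.1667] / (σ√T) = (0.0062 + 0.0134) / 0.1511 = 0.1300 which rounds to 0.13
d₂ = 0.1300 − 0.1511 = -0.0210 which rounds to -0.02
exp(−rT) = exp(−0.012·0.1667) = 0.9980
N(d₁) = N(0.13) = 0.5517;  N(d₂) = N(-0.02) = 0.4920
C = 161·0.5517 − 160·0.9980·0.4920 = 88.8237 − 78.5626 = 10.2611

£10.26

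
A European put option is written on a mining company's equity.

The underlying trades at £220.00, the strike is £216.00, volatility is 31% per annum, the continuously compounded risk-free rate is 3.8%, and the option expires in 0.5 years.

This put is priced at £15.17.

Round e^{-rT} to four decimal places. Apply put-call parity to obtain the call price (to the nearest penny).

exp(−rT) = exp(−0.038·0.5) = 0.9812
Put-call parity: C − P = S − K·e^(−rT) = 220 − 216·0.9812 = 220 − 211.9392 = 8.0608
C = P + (C − P) = 15.17 + (8.0608) = 23.2308

£23.23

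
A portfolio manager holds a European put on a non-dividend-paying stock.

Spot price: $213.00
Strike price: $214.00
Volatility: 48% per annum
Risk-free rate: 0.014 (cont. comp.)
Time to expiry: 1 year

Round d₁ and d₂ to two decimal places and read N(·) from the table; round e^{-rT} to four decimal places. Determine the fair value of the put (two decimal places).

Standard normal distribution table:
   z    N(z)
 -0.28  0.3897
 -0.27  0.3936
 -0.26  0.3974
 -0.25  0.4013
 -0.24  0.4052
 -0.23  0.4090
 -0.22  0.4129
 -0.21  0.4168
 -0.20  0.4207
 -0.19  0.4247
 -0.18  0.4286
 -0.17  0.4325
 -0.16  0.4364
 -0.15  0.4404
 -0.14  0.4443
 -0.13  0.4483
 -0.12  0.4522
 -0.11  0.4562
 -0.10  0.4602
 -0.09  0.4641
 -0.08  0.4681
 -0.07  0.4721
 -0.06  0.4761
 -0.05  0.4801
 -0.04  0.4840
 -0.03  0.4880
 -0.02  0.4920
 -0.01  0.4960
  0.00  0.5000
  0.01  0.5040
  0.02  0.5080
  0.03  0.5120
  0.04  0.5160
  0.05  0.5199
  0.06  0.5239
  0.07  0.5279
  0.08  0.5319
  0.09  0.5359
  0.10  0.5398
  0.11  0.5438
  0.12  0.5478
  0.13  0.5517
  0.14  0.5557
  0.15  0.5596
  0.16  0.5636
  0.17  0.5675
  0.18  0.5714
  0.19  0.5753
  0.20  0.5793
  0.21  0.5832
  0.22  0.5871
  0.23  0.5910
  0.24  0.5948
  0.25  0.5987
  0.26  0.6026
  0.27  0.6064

$39.25

σ√T = 0.48·√1 = 0.4800
ln(S/K) + (r + σ²/2)T = ln(213/214) + (0.014 + 0.48²/2)·1 = -0.0047 + 0.1292 = 0.1245
d₁ = 0.1245 / 0.4800 = 0.2594 which rounds to 0.26
d₂ = d₁ − σ√T = 0.2594 − 0.4800 = -0.2206 which rounds to -0.22
e^(−rT) = e^(−0.014·1) = 0.9861
N(−d₂) = N(0.22) = 0.5871;  N(−d₁) = N(-0.26) = 0.3974
P = 214·0.9861·0.5871 − 213·0.3974 = 123.8930 − 84.6462 = 39.2468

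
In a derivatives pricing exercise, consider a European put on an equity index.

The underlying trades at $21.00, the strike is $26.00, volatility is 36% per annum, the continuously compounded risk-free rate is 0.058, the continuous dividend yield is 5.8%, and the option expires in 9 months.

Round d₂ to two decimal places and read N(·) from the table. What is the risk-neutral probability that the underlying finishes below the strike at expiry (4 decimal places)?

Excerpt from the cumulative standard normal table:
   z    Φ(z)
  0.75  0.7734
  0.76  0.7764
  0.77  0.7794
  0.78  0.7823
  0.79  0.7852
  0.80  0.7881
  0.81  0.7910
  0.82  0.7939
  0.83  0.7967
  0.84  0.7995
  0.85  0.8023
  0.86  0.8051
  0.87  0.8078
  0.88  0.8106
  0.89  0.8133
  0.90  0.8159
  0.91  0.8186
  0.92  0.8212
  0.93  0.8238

σ√T = 0.36 × 0.8660 = 0.3118
ln(S/K) + (r − q + σ²/2)T = ln(21/26) + (0.058 − 0.058 + 0.36²/2)·0.75 = -0.2136 + 0.0486 = -0.1650
d₁ = -0.1650 / 0.3118 = -0.5292 ⇒ -0.53
d₂ = d₁ − σ√T = -0.5292 − 0.3118 = -0.8409 ⇒ -0.84
Risk-neutral Pr[S_T < K] = N(−d₂) = N(0.84) = 0.7995

0.7995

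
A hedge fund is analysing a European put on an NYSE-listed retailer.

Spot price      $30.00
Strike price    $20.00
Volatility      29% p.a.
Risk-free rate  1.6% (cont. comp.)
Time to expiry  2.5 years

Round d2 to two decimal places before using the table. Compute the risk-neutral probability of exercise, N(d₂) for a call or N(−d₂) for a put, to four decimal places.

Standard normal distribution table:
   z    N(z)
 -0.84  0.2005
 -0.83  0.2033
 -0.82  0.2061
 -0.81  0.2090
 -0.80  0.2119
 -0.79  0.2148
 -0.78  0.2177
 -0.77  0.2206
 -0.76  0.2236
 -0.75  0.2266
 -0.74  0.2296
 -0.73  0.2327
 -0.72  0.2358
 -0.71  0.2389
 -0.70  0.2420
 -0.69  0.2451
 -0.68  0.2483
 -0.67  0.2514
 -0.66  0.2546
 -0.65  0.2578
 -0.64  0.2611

0.2296

σ√T = 0.29 × 1.5811 = 0.4585
d₁ = [ln(30/20) + (0.016 + ½·0.29²)·2.5] / (σ√T) = (0.4055 + 0.1451) / 0.4585 = 1.2008 → 1.20
d₂ = 1.2008 − 0.4585 = 0.7422 → 0.74
Risk-neutral Pr[S_T < K] = N(−d₂) = N(-0.74) = 0.2296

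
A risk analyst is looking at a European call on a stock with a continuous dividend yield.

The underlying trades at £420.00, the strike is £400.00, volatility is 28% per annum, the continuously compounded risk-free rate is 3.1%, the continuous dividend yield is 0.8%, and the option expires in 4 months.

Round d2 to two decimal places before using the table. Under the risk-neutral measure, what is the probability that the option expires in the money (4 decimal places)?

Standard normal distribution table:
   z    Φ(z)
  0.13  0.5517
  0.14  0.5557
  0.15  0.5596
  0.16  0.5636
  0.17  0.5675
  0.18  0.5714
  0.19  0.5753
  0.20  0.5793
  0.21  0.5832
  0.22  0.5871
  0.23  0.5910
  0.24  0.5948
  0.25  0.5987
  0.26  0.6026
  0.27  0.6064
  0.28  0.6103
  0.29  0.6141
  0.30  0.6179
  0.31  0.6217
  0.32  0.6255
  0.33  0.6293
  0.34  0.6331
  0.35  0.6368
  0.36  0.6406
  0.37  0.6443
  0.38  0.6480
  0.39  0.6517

0.6064

σ√T = 0.28 × 0.5774 = 0.1617
d₁ = [ln(420/400) + (0.031 − 0.008 + 0.28²/2)·0.3333] / 0.1617 = [0.0488 + 0.0207] / 0.1617 = 0.4301 ≈ 0.43
d₂ = d₁ − σ√T = 0.4301 − 0.1617 = 0.2684 ≈ 0.27
Pr(exercise) under Q = N(d₂) = 0.6064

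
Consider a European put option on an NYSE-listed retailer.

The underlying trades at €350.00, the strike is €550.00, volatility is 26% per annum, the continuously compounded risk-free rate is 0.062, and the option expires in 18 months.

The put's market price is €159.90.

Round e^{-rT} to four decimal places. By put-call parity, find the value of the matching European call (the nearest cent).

€8.74

exp(−rT) = exp(−0.062·1.5) = 0.9112
Put-call parity: C − P = S − K·e^(−rT) = 350 − 550·0.9112 = 350 − 501.1600 = -151.1600
C = P + (C − P) = 159.90 + (-151.1600) = 8.7400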